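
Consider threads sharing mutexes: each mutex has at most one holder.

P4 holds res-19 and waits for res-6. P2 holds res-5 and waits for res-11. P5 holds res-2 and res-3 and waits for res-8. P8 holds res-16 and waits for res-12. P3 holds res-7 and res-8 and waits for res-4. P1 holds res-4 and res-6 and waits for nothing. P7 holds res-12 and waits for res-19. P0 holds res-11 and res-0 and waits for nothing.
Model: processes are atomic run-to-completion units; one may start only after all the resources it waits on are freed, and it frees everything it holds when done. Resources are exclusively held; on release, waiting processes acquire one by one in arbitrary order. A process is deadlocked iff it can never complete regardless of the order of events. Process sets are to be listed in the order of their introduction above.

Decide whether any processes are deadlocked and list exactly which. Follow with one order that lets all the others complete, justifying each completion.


The deadlocked set is empty.
Key observation: the wait relation is loop-free; peeling off processes with no waits unwinds the whole state.
One completion order for the rest: P1, P4, P3, P0, P2, P7, P5, P8.
Step-by-step check:
  P1: no waits; runs immediately, freeing res-4 and res-6
  run P4 (all its waits — res-6 — are resolved); releases res-19
  run P3 (all its waits — res-4 — are resolved); releases res-7 and res-8
  P0: no waits; runs immediately, freeing res-11 and res-0
  run P2 (all its waits — res-11 — are resolved); releases res-5
  run P7 (all its waits — res-19 — are resolved); releases res-12
  run P5 (all its waits — res-8 — are resolved); releases res-2 and res-3
  run P8 (all its waits — res-12 — are resolved); releases res-16


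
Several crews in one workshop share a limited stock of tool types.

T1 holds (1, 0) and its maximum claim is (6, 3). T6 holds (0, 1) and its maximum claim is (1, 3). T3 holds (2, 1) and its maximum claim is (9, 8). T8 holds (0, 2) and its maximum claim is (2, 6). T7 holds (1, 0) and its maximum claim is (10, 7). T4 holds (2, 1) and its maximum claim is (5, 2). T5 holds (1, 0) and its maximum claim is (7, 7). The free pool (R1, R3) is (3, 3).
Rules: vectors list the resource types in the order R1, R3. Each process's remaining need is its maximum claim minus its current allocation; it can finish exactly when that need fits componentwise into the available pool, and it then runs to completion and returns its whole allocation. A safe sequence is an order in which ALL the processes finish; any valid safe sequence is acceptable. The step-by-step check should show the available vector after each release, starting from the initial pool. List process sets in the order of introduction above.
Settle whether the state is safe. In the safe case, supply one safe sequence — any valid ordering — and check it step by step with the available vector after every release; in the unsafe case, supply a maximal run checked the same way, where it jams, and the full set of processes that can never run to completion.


SAFE, for example via the order T4, T1, T8, T6, T5, T3, T7.
Key observation: T4 marks the first exact bind of the order: its need (3, 1) fits the free (3, 3) with zero slack on a requested resource.
Verifying each step:
  pool = (3, 3)
  T4: need (3, 1) fits (3, 3); releases (2, 1), pool now (5, 4)
  T1: need (5, 3) fits (5, 4); releases (1, 0), pool now (6, 4)
  T8: need (2, 4) fits (6, 4); releases (0, 2), pool now (6, 6)
  T6: need (1, 2) fits (6, 6); releases (0, 1), pool now (6, 7)
  T5: need (6, 7) fits (6, 7); releases (1, 0), pool now (7, 7)
  T3: need (7, 7) fits (7, 7); releases (2, 1), pool now (9, 8)
  T7: need (9, 7) fits (9, 8); releases (1, 0), pool now (10, 8)


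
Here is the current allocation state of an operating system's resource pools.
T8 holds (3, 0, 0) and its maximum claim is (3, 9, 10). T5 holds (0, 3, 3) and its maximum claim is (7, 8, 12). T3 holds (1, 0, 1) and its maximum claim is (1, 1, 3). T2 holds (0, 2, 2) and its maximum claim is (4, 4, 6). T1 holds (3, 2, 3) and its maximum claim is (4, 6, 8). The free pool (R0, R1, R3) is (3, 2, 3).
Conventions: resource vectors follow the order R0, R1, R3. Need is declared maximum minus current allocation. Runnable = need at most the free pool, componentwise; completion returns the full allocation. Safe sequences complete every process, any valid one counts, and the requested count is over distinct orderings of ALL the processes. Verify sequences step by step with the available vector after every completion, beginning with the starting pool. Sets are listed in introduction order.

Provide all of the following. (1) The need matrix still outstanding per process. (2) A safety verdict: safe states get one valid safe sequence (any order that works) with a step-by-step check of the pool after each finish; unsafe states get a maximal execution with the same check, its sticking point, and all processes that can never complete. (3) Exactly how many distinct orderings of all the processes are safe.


(1) Remaining need (order R0, R1, R3):
  T8: (0, 9, 10)
  T5: (7, 5, 9)
  T3: (0, 1, 2)
  T2: (4, 2, 4)
  T1: (1, 4, 5)
(2) The state is SAFE; one workable sequence: T3, T2, T1, T5, T8.
Key observation: at T2 the run first touches a limit — (4, 2, 4) against (4, 2, 4), exact on a resource it actually requests.
Check, step by step:
  pool = (3, 2, 3)
  run T3 (needs (0, 1, 2), free (3, 2, 3)); after release of (1, 0, 1) the pool is (4, 2, 4)
  run T2 (needs (4, 2, 4), free (4, 2, 4)); after release of (0, 2, 2) the pool is (4, 4, 6)
  run T1 (needs (1, 4, 5), free (4, 4, 6)); after release of (3, 2, 3) the pool is (7, 6, 9)
  run T5 (needs (7, 5, 9), free (7, 6, 9)); after release of (0, 3, 3) the pool is (7, 9, 12)
  run T8 (needs (0, 9, 10), free (7, 9, 12)); after release of (3, 0, 0) the pool is (10, 9, 12)
(3) Exactly 1 of the possible complete orderings is a safe sequence.


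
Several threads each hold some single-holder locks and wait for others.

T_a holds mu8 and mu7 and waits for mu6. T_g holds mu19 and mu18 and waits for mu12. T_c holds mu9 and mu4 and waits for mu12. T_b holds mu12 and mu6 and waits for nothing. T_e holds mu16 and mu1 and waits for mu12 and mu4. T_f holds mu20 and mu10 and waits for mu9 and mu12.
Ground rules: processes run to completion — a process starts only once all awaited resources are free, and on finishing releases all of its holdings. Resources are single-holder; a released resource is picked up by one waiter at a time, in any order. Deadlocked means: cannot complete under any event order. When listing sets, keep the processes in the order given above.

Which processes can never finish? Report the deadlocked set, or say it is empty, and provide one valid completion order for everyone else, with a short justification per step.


Nothing here is deadlocked.
Key observation: all waits point, directly or indirectly, at processes that can finish, so nothing is permanently blocked.
One completion order for the rest: T_b, T_c, T_g, T_f, T_e, T_a.
Walking it through:
  T_b: no waits; runs immediately, freeing mu12 and mu6
  T_c waits on mu12 — all released -> runs and releases mu9 and mu4
  T_g waits on mu12 — all released -> runs and releases mu19 and mu18
  T_f waits on mu9 and mu12 — all released -> runs and releases mu20 and mu10
  T_e waits on mu12 and mu4 — all released -> runs and releases mu16 and mu1
  T_a waits on mu6 — all released -> runs and releases mu8 and mu7


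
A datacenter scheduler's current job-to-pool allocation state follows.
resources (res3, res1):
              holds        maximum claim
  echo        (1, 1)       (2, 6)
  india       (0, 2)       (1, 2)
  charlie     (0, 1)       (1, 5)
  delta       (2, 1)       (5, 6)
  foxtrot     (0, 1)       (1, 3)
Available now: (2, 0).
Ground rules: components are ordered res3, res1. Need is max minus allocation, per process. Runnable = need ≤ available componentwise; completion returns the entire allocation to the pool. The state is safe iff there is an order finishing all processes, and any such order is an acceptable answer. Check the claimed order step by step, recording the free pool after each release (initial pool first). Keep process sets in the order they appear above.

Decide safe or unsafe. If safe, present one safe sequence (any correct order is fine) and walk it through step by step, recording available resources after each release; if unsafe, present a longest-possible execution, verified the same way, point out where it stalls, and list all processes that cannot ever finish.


UNSAFE — no complete ordering exists.
Key observation: res1 is the bottleneck — with india, foxtrot done the pool holds (2, 3), short of every remaining need.
The run india, foxtrot cannot be extended any further. Step-by-step check:
  pool = (2, 0)
  india: need (1, 0) fits (2, 0); releases (0, 2), pool now (2, 2)
  foxtrot: need (1, 2) fits (2, 2); releases (0, 1), pool now (2, 3)
  blocked: echo wants (1, 5), pool (2, 3) — not enough res1
  blocked: charlie wants (1, 4), pool (2, 3) — not enough res1
  blocked: delta wants (3, 5), pool (2, 3) — not enough res3 and res1
Permanently blocked: echo, charlie and delta.


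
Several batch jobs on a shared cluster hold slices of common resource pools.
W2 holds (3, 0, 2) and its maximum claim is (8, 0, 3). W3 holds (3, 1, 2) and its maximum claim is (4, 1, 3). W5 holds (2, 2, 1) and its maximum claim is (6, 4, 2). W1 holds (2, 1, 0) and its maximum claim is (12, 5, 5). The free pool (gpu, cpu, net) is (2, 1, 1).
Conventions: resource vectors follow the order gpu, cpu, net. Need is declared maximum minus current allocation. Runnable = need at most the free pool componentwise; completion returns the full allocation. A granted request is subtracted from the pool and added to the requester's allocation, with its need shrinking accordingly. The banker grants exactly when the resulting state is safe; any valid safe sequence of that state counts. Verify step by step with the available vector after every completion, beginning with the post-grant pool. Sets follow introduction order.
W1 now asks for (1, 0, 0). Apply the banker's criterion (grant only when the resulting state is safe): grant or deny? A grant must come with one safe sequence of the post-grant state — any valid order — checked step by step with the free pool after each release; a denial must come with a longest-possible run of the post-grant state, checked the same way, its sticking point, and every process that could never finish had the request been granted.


GRANT: granting preserves safety; a valid post-grant sequence is W3, W5, W2, W1.
Key observation: after the grant the pool drops to (1, 1, 1), which still lets W3 finish first and unwind the rest.
Check on the post-grant state, step by step:
  pool = (1, 1, 1)
  W3 needs (1, 0, 1) <= (1, 1, 1) -> finishes; pool += (3, 1, 2) = (4, 2, 3)
  W5 needs (4, 2, 1) <= (4, 2, 3) -> finishes; pool += (2, 2, 1) = (6, 4, 4)
  W2 needs (5, 0, 1) <= (6, 4, 4) -> finishes; pool += (3, 0, 2) = (9, 4, 6)
  W1 needs (9, 4, 5) <= (9, 4, 6) -> finishes; pool += (3, 1, 0) = (12, 5, 6)


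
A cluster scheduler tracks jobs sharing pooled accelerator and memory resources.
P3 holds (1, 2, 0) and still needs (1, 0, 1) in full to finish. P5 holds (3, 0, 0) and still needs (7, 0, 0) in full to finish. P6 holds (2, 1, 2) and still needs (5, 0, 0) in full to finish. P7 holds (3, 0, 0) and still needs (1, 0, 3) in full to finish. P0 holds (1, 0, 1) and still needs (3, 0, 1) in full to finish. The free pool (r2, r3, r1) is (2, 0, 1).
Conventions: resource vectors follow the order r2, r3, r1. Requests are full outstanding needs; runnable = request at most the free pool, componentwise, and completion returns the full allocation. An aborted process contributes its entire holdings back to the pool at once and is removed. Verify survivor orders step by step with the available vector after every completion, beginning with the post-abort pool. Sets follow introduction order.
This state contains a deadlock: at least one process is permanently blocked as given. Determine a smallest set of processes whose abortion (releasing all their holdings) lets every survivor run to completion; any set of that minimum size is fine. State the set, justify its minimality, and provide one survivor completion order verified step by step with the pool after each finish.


Abort P5.
Key observation: P6 could never have finished before the abort; with (3, 0, 0) returned by P5, it fits at step 2.
Minimality: the empty abort set fails — the state is deadlocked as it stands.
One survivor order: P3, P6, P0, P7. Verifying each step (post-abort pool first):
  pool = (5, 0, 1)
  run P3 (needs (1, 0, 1), free (5, 0, 1)); after release of (1, 2, 0) the pool is (6, 2, 1)
  run P6 (needs (5, 0, 0), free (6, 2, 1)); after release of (2, 1, 2) the pool is (8, 3, 3)
  run P0 (needs (3, 0, 1), free (8, 3, 3)); after release of (1, 0, 1) the pool is (9, 3, 4)
  run P7 (needs (1, 0, 3), free (9, 3, 4)); after release of (3, 0, 0) the pool is (12, 3, 4)


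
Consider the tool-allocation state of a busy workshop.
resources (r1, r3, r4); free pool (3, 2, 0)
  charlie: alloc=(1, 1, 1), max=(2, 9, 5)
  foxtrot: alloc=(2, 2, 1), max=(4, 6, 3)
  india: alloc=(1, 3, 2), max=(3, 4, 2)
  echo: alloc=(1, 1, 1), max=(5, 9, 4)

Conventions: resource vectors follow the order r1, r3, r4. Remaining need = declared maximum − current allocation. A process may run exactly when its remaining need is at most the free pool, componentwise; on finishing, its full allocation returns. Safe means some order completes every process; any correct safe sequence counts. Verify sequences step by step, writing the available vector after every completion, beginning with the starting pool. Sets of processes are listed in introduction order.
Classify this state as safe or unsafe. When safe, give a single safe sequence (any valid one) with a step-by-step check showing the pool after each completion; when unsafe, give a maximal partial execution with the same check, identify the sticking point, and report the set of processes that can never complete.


UNSAFE.
Key observation: india, foxtrot can finish, but then (6, 7, 3) is all there is, and the blocked group's r3 demands exceed it.
The run india, foxtrot cannot be extended any further. Verifying each step:
  pool = (3, 2, 0)
  run india (needs (2, 1, 0), free (3, 2, 0)); after release of (1, 3, 2) the pool is (4, 5, 2)
  run foxtrot (needs (2, 4, 2), free (4, 5, 2)); after release of (2, 2, 1) the pool is (6, 7, 3)
  blocked: charlie wants (1, 8, 4), pool (6, 7, 3) — not enough r3 and r4
  blocked: echo wants (4, 8, 3), pool (6, 7, 3) — not enough r3
Never able to finish: charlie and echo.


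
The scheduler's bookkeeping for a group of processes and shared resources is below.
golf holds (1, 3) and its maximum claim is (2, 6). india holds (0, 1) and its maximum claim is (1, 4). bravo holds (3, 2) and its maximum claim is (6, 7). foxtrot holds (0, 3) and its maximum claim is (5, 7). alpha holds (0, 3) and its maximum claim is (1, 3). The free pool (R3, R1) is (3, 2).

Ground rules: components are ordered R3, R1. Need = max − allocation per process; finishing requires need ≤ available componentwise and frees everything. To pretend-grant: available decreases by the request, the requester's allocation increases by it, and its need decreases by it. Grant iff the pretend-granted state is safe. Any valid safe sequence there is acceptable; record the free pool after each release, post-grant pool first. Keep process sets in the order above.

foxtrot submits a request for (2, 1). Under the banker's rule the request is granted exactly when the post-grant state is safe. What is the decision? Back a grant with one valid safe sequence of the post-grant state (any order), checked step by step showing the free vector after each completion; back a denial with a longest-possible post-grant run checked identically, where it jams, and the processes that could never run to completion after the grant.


DENY — the pretend-granted state is unsafe.
Key observation: the pool after alpha, golf, india is (2, 8); every surviving request exceeds it in R3, so progress ends there.
Pretend the grant happened; the run alpha, golf, india goes as far as possible. Walking it through:
  pool = (1, 1)
  alpha: need (1, 0) fits (1, 1); releases (0, 3), pool now (1, 4)
  golf: need (1, 3) fits (1, 4); releases (1, 3), pool now (2, 7)
  india: need (1, 3) fits (2, 7); releases (0, 1), pool now (2, 8)
  blocked: bravo wants (3, 5), pool (2, 8) — not enough R3
  blocked: foxtrot wants (3, 3), pool (2, 8) — not enough R3
Post-grant, the permanently blocked set is bravo and foxtrot.


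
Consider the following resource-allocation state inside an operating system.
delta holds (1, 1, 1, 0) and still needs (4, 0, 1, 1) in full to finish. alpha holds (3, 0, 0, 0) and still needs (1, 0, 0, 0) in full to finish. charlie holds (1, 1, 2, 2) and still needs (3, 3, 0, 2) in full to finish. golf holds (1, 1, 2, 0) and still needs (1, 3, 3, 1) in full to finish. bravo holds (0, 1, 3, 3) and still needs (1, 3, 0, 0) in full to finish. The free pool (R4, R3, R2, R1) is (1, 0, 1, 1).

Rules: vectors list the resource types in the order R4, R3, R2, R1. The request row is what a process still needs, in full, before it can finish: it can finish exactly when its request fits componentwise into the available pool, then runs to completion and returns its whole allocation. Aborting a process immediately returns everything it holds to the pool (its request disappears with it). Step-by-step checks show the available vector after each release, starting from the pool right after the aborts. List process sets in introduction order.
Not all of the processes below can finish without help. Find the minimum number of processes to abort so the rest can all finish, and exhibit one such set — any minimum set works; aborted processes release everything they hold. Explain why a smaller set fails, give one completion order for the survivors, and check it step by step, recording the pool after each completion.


Minimum abort set: charlie and golf.
Key observation: no ordering could ever have run bravo before the abort of charlie and golf; with (2, 2, 4, 2) back in the pool it fits at step 3.
Why nothing smaller works — every single abort fails: delta alone leaves charlie blocked (short on R3 and R1); alpha alone leaves charlie blocked (short on R3 and R1); charlie alone leaves golf blocked (short on R3); golf alone leaves charlie blocked (short on R3 and R1); bravo alone leaves charlie blocked (short on R3).
One survivor order: alpha, delta, bravo. Verifying each step (post-abort pool first):
  pool = (3, 2, 5, 3)
  alpha: need (1, 0, 0, 0) fits (3, 2, 5, 3); releases (3, 0, 0, 0), pool now (6, 2, 5, 3)
  delta: need (4, 0, 1, 1) fits (6, 2, 5, 3); releases (1, 1, 1, 0), pool now (7, 3, 6, 3)
  bravo: need (1, 3, 0, 0) fits (7, 3, 6, 3); releases (0, 1, 3, 3), pool now (7, 4, 9, 6)


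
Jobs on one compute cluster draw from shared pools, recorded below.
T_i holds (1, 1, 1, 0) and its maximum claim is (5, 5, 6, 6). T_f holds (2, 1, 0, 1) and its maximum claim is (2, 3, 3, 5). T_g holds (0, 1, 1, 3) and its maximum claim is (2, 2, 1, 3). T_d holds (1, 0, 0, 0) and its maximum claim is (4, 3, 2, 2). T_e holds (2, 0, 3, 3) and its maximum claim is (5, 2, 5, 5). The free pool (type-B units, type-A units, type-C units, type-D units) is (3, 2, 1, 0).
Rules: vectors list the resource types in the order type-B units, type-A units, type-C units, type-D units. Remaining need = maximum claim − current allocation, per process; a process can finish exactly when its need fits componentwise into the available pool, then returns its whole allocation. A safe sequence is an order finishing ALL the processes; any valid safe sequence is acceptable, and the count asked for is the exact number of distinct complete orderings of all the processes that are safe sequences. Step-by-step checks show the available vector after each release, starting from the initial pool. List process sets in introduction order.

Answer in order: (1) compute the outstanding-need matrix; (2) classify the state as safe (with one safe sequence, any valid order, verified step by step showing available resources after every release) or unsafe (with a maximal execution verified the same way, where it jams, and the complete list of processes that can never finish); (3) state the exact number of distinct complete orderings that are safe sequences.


(1) Outstanding need per process (order type-B units, type-A units, type-C units, type-D units):
  T_i: (4, 4, 5, 6)
  T_f: (0, 2, 3, 4)
  T_g: (2, 1, 0, 0)
  T_d: (3, 3, 2, 2)
  T_e: (3, 2, 2, 2)
(2) SAFE — a valid safe sequence is T_g, T_e, T_f, T_i, T_d.
Key observation: T_e marks the first exact bind of the order: its need (3, 2, 2, 2) fits the free (3, 3, 2, 3) with zero slack on a requested resource.
Verifying each step:
  pool = (3, 2, 1, 0)
  T_g: need (2, 1, 0, 0) fits (3, 2, 1, 0); releases (0, 1, 1, 3), pool now (3, 3, 2, 3)
  T_e: need (3, 2, 2, 2) fits (3, 3, 2, 3); releases (2, 0, 3, 3), pool now (5, 3, 5, 6)
  T_f: need (0, 2, 3, 4) fits (5, 3, 5, 6); releases (2, 1, 0, 1), pool now (7, 4, 5, 7)
  T_i: need (4, 4, 5, 6) fits (7, 4, 5, 7); releases (1, 1, 1, 0), pool now (8, 5, 6, 7)
  T_d: need (3, 3, 2, 2) fits (8, 5, 6, 7); releases (1, 0, 0, 0), pool now (9, 5, 6, 7)
(3) Exactly 4 of the possible complete orderings are safe sequences.


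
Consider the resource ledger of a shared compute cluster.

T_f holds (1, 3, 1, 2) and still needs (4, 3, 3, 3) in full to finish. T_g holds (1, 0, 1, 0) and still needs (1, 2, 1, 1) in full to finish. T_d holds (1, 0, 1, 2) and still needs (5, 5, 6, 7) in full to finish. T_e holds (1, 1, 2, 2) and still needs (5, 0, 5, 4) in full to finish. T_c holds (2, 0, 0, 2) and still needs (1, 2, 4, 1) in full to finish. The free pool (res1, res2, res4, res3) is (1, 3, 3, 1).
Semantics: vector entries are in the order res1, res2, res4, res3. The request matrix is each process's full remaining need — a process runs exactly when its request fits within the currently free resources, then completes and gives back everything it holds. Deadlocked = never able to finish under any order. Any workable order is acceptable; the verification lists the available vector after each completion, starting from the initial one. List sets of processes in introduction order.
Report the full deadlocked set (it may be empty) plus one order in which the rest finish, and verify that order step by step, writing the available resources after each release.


No process is deadlocked.
Key observation: T_g can run right away; the returned allocation unlocks the remaining processes in turn.
A valid finishing order for the others: T_g, T_c, T_f, T_e, T_d. Verifying each step:
  pool = (1, 3, 3, 1)
  T_g needs (1, 2, 1, 1) <= (1, 3, 3, 1) -> finishes; pool += (1, 0, 1, 0) = (2, 3, 4, 1)
  T_c needs (1, 2, 4, 1) <= (2, 3, 4, 1) -> finishes; pool += (2, 0, 0, 2) = (4, 3, 4, 3)
  T_f needs (4, 3, 3, 3) <= (4, 3, 4, 3) -> finishes; pool += (1, 3, 1, 2) = (5, 6, 5, 5)
  T_e needs (5, 0, 5, 4) <= (5, 6, 5, 5) -> finishes; pool += (1, 1, 2, 2) = (6, 7, 7, 7)
  T_d needs (5, 5, 6, 7) <= (6, 7, 7, 7) -> finishes; pool += (1, 0, 1, 2) = (7, 7, 8, 9)


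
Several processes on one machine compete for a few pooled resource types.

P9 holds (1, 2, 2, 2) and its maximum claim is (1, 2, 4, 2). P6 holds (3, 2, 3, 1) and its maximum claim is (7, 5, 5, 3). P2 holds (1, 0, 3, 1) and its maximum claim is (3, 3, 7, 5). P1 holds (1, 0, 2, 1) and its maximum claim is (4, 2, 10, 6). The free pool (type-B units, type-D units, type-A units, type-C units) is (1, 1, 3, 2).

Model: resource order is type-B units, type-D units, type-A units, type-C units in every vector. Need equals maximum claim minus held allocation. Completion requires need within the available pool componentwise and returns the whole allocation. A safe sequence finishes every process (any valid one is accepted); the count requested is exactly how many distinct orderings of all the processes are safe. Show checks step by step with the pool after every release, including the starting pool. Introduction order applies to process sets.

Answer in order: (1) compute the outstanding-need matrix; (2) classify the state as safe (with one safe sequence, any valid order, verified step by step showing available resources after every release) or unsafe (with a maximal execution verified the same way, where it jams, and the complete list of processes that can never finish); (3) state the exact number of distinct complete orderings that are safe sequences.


(1) Remaining need (order type-B units, type-D units, type-A units, type-C units):
  P9: (0, 0, 2, 0)
  P6: (4, 3, 2, 2)
  P2: (2, 3, 4, 4)
  P1: (3, 2, 8, 5)
(2) SAFE. One safe sequence: P9, P2, P1, P6.
Key observation: P2 marks the first exact bind of the order: its need (2, 3, 4, 4) fits the free (2, 3, 5, 4) with zero slack on a requested resource.
Walking it through:
  pool = (1, 1, 3, 2)
  run P9 (needs (0, 0, 2, 0), free (1, 1, 3, 2)); after release of (1, 2, 2, 2) the pool is (2, 3, 5, 4)
  run P2 (needs (2, 3, 4, 4), free (2, 3, 5, 4)); after release of (1, 0, 3, 1) the pool is (3, 3, 8, 5)
  run P1 (needs (3, 2, 8, 5), free (3, 3, 8, 5)); after release of (1, 0, 2, 1) the pool is (4, 3, 10, 6)
  run P6 (needs (4, 3, 2, 2), free (4, 3, 10, 6)); after release of (3, 2, 3, 1) the pool is (7, 5, 13, 7)
(3) The exact count: 1 of the possible complete orderings is a safe sequence.


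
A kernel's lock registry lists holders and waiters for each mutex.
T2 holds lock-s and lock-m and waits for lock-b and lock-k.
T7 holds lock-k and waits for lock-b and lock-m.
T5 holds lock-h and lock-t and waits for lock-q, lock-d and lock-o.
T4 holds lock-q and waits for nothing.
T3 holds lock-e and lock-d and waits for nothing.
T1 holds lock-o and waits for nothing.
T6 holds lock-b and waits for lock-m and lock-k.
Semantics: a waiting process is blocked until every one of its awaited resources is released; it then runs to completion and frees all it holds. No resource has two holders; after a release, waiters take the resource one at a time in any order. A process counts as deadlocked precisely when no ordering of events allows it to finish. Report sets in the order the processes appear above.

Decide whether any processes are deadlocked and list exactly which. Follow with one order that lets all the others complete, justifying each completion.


The deadlocked set is T2, T7 and T6.
Key observation: the waits loop around T2 -> T7 -> T2 with no way out; T6 is caught in further circular waits.
The rest can finish in the order T1, T3, T4, T5.
Check, step by step:
  T1 waits on nothing -> runs at once and releases lock-o
  T3 waits on nothing -> runs at once and releases lock-e and lock-d
  T4 waits on nothing -> runs at once and releases lock-q
  run T5 (all its waits — lock-q, lock-d and lock-o — are resolved); releases lock-h and lock-t


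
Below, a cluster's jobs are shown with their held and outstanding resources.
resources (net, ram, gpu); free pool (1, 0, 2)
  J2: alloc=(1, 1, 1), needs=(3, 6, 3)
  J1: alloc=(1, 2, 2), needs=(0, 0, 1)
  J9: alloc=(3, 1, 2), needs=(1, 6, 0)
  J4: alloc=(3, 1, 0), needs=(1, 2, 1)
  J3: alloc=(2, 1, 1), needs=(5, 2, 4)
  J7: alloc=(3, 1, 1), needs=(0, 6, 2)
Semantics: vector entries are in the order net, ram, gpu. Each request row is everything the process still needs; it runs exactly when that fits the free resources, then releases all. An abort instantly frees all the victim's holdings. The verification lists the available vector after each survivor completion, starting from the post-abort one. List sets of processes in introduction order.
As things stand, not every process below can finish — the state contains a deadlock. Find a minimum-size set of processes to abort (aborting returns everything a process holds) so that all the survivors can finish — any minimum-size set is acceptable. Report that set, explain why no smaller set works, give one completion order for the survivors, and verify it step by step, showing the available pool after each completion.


Abort J2 and J7.
Key observation: the returned (4, 2, 2) from J2 and J7 is what brings J9 — unrunnable before, under any order — into play at step 4.
Why nothing smaller works — every single abort fails: J2 alone leaves J9 blocked (short on ram); J1 alone leaves J2 blocked (short on ram); J9 alone leaves J2 blocked (short on ram); J4 alone leaves J2 blocked (short on ram); J3 alone leaves J2 blocked (short on ram); J7 alone leaves J2 blocked (short on ram).
Survivors finish in the order: J4, J1, J3, J9. Verifying each step (pool after the aborts first):
  pool = (5, 2, 4)
  run J4 (needs (1, 2, 1), free (5, 2, 4)); after release of (3, 1, 0) the pool is (8, 3, 4)
  run J1 (needs (0, 0, 1), free (8, 3, 4)); after release of (1, 2, 2) the pool is (9, 5, 6)
  run J3 (needs (5, 2, 4), free (9, 5, 6)); after release of (2, 1, 1) the pool is (11, 6, 7)
  run J9 (needs (1, 6, 0), free (11, 6, 7)); after release of (3, 1, 2) the pool is (14, 7, 9)


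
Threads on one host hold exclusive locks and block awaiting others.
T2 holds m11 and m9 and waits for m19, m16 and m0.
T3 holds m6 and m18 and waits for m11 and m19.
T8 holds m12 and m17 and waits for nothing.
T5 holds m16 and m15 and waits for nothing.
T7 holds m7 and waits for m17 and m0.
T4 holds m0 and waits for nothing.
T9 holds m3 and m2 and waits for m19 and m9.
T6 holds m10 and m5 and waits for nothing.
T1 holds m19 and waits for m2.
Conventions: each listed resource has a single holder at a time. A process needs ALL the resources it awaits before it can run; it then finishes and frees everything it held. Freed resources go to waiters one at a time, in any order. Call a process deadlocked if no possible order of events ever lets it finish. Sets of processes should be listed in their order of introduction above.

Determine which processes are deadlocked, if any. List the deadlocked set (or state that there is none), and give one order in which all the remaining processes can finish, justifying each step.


The deadlocked set is T2, T3, T9 and T1.
Key observation: the waits loop around T2 -> T1 -> T9 -> T2 with no way out; T3 waits into the deadlock from upstream.
One completion order for the rest: T4, T8, T5, T6, T7.
Verifying each step:
  T4 waits on nothing -> runs at once and releases m0
  T8 waits on nothing -> runs at once and releases m12 and m17
  T5 waits on nothing -> runs at once and releases m16 and m15
  T6 waits on nothing -> runs at once and releases m10 and m5
  T7: everything it awaited (m17 and m0) is free; runs, freeing m7


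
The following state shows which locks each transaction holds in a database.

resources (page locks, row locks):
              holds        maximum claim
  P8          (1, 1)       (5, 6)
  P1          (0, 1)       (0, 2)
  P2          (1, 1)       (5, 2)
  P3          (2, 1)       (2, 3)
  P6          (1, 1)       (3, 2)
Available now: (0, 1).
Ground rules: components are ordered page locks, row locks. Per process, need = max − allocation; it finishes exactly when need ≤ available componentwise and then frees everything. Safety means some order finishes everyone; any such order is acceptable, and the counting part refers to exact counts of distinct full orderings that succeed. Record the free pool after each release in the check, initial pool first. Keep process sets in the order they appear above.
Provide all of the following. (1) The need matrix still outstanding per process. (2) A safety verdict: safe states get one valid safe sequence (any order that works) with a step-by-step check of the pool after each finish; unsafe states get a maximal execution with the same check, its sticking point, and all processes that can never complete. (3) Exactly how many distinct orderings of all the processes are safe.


(1) Remaining need (order page locks, row locks):
  P8: (4, 5)
  P1: (0, 1)
  P2: (4, 1)
  P3: (0, 2)
  P6: (2, 1)
(2) UNSAFE — no complete ordering exists.
Key observation: P1, P3, P6 can finish, but then (3, 4) is all there is, and the blocked group's page locks demands exceed it.
Going as far as possible: P1, P3, P6; after that, nothing fits. Walking it through:
  pool = (0, 1)
  run P1 (needs (0, 1), free (0, 1)); after release of (0, 1) the pool is (0, 2)
  run P3 (needs (0, 2), free (0, 2)); after release of (2, 1) the pool is (2, 3)
  run P6 (needs (2, 1), free (2, 3)); after release of (1, 1) the pool is (3, 4)
  blocked: P8 wants (4, 5), pool (3, 4) — not enough page locks and row locks
  blocked: P2 wants (4, 1), pool (3, 4) — not enough page locks
Processes that can never finish: P8 and P2.
(3) Exactly 0 of the possible complete orderings are safe sequences.


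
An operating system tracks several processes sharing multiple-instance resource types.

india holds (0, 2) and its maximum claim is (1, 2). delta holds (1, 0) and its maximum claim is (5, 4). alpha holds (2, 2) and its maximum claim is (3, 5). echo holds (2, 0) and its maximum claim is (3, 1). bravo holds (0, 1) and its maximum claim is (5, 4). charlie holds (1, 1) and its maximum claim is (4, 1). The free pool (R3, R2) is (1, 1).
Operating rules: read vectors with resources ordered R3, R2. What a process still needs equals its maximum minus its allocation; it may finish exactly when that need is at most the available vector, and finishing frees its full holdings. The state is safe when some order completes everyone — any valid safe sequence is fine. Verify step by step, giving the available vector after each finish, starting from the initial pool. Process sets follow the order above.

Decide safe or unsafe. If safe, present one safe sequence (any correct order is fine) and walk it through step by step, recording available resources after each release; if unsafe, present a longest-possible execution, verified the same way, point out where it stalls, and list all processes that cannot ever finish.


SAFE. One safe sequence: india, echo, alpha, delta, charlie, bravo.
Key observation: the first exact fit in this order is india — it needs (1, 0) with (1, 1) free, meeting a requested resource to the last unit.
Check, step by step:
  pool = (1, 1)
  run india (needs (1, 0), free (1, 1)); after release of (0, 2) the pool is (1, 3)
  run echo (needs (1, 1), free (1, 3)); after release of (2, 0) the pool is (3, 3)
  run alpha (needs (1, 3), free (3, 3)); after release of (2, 2) the pool is (5, 5)
  run delta (needs (4, 4), free (5, 5)); after release of (1, 0) the pool is (6, 5)
  run charlie (needs (3, 0), free (6, 5)); after release of (1, 1) the pool is (7, 6)
  run bravo (needs (5, 3), free (7, 6)); after release of (0, 1) the pool is (7, 7)


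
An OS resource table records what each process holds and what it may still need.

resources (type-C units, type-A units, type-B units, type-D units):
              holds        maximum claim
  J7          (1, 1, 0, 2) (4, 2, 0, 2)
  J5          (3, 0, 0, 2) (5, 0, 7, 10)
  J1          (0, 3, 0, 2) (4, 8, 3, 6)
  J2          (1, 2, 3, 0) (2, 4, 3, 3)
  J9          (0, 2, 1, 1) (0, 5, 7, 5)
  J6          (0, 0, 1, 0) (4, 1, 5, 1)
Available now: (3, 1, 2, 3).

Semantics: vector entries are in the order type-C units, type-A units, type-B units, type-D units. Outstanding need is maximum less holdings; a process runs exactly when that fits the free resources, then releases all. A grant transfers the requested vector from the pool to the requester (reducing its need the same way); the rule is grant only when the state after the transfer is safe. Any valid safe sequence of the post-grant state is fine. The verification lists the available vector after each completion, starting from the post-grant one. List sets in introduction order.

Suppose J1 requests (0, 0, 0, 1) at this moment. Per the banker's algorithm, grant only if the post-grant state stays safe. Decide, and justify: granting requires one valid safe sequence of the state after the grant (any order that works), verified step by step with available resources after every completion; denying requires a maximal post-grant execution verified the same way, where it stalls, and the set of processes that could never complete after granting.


GRANT. The post-grant state is safe; one safe sequence: J7, J2, J6, J9, J1, J5.
Key observation: granting shrinks the pool to (3, 1, 2, 2), yet J7 still fits and the chain goes through.
Step-by-step check of the post-grant state:
  pool = (3, 1, 2, 2)
  J7: need (3, 1, 0, 0) fits (3, 1, 2, 2); releases (1, 1, 0, 2), pool now (4, 2, 2, 4)
  J2: need (1, 2, 0, 3) fits (4, 2, 2, 4); releases (1, 2, 3, 0), pool now (5, 4, 5, 4)
  J6: need (4, 1, 4, 1) fits (5, 4, 5, 4); releases (0, 0, 1, 0), pool now (5, 4, 6, 4)
  J9: need (0, 3, 6, 4) fits (5, 4, 6, 4); releases (0, 2, 1, 1), pool now (5, 6, 7, 5)
  J1: need (4, 5, 3, 3) fits (5, 6, 7, 5); releases (0, 3, 0, 3), pool now (5, 9, 7, 8)
  J5: need (2, 0, 7, 8) fits (5, 9, 7, 8); releases (3, 0, 0, 2), pool now (8, 9, 7, 10)


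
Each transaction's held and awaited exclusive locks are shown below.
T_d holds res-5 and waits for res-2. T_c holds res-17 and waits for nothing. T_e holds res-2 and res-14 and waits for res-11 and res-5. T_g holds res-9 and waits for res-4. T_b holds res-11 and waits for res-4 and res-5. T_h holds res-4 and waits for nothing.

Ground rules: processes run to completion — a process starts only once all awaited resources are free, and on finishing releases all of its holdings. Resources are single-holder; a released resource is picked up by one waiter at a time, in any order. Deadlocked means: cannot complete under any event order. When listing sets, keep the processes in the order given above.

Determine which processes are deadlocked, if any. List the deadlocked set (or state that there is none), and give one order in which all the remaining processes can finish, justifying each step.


The deadlocked set is T_d, T_e and T_b.
Key observation: along T_d -> T_e -> T_d, each member waits on what the next one holds — a deadlock; T_b is caught in further circular waits.
A valid finishing order for the others: T_h, T_g, T_c.
Check, step by step:
  T_h: no waits; runs immediately, freeing res-4
  T_g waits on res-4 — all released -> runs and releases res-9
  T_c: no waits; runs immediately, freeing res-17


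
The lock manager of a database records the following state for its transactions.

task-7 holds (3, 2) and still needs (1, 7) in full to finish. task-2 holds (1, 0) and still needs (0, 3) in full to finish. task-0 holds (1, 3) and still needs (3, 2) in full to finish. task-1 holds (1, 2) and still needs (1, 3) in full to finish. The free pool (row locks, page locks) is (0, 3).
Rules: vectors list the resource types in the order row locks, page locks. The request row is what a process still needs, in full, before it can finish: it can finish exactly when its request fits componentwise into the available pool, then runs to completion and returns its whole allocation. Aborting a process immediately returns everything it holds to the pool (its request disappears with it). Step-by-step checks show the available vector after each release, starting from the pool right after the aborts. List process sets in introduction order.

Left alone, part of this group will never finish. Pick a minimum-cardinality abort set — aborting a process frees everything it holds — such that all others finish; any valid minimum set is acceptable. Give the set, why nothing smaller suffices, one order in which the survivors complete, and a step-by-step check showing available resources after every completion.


The answer: abort task-7.
Key observation: the deadlocked task-0 becomes finishable only because task-7 released (3, 2); it completes at step 3 below.
Minimality: the empty abort set fails — the state is deadlocked as it stands.
Survivors finish in the order: task-2, task-1, task-0. Check, step by step (pool after the aborts first):
  pool = (3, 5)
  run task-2 (needs (0, 3), free (3, 5)); after release of (1, 0) the pool is (4, 5)
  run task-1 (needs (1, 3), free (4, 5)); after release of (1, 2) the pool is (5, 7)
  run task-0 (needs (3, 2), free (5, 7)); after release of (1, 3) the pool is (6, 10)


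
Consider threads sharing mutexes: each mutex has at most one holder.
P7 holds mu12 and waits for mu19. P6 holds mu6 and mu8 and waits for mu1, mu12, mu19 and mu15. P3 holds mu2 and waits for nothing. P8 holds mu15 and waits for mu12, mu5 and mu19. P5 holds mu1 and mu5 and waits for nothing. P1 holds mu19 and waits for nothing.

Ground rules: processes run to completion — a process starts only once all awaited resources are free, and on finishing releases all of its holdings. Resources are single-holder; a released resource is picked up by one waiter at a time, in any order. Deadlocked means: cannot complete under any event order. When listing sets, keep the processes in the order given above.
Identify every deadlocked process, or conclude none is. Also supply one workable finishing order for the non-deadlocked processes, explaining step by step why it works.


No process is deadlocked.
Key observation: there is no circular wait here — follow any chain and it reaches a process that is free to run now.
A valid finishing order for the others: P1, P7, P5, P8, P3, P6.
Verifying each step:
  P1: no waits; runs immediately, freeing mu19
  run P7 (all its waits — mu19 — are resolved); releases mu12
  P5: no waits; runs immediately, freeing mu1 and mu5
  run P8 (all its waits — mu12, mu5 and mu19 — are resolved); releases mu15
  P3: no waits; runs immediately, freeing mu2
  run P6 (all its waits — mu1, mu12, mu19 and mu15 — are resolved); releases mu6 and mu8
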